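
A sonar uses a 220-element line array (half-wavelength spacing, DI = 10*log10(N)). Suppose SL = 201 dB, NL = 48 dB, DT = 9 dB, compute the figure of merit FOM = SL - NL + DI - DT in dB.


167.42 dB


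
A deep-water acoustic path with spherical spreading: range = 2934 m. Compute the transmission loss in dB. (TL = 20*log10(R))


TL = 20*log10(2934) = 69.35

69.35 dB


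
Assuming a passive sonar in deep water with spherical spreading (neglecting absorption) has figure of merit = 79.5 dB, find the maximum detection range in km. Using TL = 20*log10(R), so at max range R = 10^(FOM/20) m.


9.44 km


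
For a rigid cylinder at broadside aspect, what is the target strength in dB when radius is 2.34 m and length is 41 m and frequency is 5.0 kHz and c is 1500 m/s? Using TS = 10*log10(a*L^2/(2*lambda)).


38.17 dB


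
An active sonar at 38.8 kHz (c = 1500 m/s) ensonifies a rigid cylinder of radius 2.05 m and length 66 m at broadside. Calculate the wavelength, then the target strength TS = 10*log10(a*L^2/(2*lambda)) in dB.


Step 1: lambda = c/f = 1500/38800 = 0.03866 m
Step 2: TS = 10*log10(a*L^2/(2*lambda)) = 10*log10(2.05*66^2/(2*0.03866)) = 50.63

50.63 dB


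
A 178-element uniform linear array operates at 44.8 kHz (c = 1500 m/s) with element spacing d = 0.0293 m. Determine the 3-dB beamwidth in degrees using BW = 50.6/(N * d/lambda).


0.32 deg


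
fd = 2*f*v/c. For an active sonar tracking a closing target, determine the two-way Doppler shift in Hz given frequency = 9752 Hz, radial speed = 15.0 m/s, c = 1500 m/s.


fd = 2*f*v/c = 2 * 9752 * 15.0 / 1500 = 195.04

195.04 Hz


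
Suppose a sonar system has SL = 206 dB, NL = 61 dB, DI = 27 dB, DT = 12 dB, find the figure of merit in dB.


FOM = SL - NL + DI - DT = 206 - 61 + 27 - 12 = 160

160 dB


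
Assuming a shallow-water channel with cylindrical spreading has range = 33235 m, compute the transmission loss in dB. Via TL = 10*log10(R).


TL = 10*log10(33235) = 45.22

45.22 dB


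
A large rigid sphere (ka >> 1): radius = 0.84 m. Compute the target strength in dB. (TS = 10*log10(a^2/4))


-7.54 dB


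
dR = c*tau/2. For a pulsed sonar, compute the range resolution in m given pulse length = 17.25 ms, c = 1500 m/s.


12.9375 m


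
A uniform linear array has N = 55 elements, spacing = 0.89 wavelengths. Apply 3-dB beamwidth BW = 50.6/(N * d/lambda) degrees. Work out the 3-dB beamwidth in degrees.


1.03 deg


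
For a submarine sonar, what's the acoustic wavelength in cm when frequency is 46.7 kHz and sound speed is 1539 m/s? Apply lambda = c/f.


lambda = c/f = 1539 / 46700 = 0.033 m = 3.3 cm

3.3 cm


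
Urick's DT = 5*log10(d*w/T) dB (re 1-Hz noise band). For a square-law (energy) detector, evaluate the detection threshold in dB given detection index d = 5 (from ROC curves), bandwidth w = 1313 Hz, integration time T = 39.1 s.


DT = 5*log10(d*w/T) = 5*log10(5 * 1313 / 39.1) = 5*log10(167.9) = 11.13

11.13 dB


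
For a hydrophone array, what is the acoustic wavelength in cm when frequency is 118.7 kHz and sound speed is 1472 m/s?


1.24 cm


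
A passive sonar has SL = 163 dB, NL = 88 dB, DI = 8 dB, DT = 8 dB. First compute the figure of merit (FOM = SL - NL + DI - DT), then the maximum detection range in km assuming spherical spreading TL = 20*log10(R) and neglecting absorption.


Step 1: FOM = SL - NL + DI - DT = 163 - 88 + 8 - 8 = 75 dB
Step 2: at max range FOM = TL = 20*log10(R), so R = 10^(75/20) = 5623.41 m = 5.62 km

5.62 km


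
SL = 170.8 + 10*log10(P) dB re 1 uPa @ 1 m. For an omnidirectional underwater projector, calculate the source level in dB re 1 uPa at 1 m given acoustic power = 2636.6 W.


SL = 170.8 + 10*log10(2636.6) = 170.8 + 34.21 = 205.01

205.01 dB


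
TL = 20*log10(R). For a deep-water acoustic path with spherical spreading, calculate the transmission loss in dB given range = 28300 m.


TL = 20*log10(28300) = 89.04

89.04 dB


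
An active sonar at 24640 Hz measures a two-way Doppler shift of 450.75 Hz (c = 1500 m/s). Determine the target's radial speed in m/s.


From fd = 2*f*v/c, v = c*fd/(2*f) = 1500 * 450.75 / (2*24640) = 13.72

13.72 m/s


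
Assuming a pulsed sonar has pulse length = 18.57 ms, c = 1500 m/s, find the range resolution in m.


13.9275 m


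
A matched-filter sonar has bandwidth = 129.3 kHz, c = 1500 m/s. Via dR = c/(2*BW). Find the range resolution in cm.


dR = c/(2*BW) = 1500 / (2 * 129.3e3) = 0.0058 m = 0.58 cm

0.58 cm


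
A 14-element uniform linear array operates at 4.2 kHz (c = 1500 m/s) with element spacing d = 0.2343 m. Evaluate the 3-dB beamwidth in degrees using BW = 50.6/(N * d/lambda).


Step 1: lambda = 1500/4200 = 0.35714 m
Step 2: d/lambda = 0.2343/0.35714 = 0.656
Step 3: BW = 50.6/(N * d/lambda) = 50.6/(14 * 0.656) = 5.51

5.51 deg


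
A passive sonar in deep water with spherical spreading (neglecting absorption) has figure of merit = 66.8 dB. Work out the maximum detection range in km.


2.19 km


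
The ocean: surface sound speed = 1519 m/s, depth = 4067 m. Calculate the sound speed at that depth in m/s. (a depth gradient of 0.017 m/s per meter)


1588.139 m/s


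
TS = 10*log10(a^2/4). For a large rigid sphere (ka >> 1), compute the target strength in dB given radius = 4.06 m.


TS = 10*log10(4.06^2 / 4) = 10*log10(4.1209) = 6.15

6.15 dB


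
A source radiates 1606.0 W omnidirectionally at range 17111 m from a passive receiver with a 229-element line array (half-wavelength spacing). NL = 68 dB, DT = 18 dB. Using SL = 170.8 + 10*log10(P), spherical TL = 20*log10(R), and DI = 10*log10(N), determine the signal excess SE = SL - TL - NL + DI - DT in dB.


Step 1: SL = 170.8 + 10*log10(1606.0) = 202.86 dB
Step 2: TL = 20*log10(17111) = 84.67 dB
Step 3: DI = 10*log10(229) = 23.6 dB
Step 4: SE = SL - TL - NL + DI - DT = 202.86 - 84.67 - 68 + 23.6 - 18 = 55.79

55.79 dB


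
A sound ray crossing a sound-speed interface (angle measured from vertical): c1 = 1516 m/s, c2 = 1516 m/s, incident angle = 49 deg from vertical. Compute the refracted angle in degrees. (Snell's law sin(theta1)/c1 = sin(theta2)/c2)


sin(theta2) = (c2/c1)*sin(theta1) = (1516/1516)*sin(49 deg) = 0.75471
theta2 = arcsin(0.75471) = 49.0

49.0 deg


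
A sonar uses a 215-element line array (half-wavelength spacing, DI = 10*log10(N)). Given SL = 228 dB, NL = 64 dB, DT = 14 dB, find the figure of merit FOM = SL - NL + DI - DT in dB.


Step 1: DI = 10*log10(215) = 23.32 dB
Step 2: FOM = SL - NL + DI - DT = 228 - 64 + 23.32 - 14 = 173.32

173.32 dB


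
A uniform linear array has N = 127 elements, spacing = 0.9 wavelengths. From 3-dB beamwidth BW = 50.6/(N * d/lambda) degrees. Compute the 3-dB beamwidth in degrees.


BW = 50.6 / (127 * 0.9) = 50.6 / 114.3 = 0.44

0.44 deg


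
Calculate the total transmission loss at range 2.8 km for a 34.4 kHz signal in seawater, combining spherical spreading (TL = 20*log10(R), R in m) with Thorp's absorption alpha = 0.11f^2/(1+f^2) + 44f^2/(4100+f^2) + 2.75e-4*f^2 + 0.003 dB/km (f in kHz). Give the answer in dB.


Step 1 (Thorp): alpha = 0.11*1183.36/(1+1183.36) + 44*1183.36/(4100+1183.36) + 2.75e-4*1183.36 + 0.003 = 10.2934 dB/km
Step 2: TL_spread = 20*log10(2800) = 68.94 dB
Step 3: TL_abs = alpha*R = 10.2934 * 2.8 = 28.82 dB
Step 4: TL_total = 68.94 + 28.82 = 97.76

97.76 dB


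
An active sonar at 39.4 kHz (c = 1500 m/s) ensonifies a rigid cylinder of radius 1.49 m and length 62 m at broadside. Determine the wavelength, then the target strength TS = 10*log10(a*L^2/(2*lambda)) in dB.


Step 1: lambda = c/f = 1500/39400 = 0.03807 m
Step 2: TS = 10*log10(a*L^2/(2*lambda)) = 10*log10(1.49*62^2/(2*0.03807)) = 48.76

48.76 dB


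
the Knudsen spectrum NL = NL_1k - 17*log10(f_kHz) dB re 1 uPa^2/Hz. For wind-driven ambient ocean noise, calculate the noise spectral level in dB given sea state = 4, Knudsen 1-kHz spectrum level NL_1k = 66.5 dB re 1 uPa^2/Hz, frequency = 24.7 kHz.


42.82 dB


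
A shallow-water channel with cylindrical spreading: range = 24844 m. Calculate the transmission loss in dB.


TL = 10*log10(24844) = 43.95

43.95 dB


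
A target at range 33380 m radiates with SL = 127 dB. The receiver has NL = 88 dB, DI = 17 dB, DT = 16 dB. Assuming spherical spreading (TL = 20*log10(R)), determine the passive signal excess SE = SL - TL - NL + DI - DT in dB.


Step 1: TL = 20*log10(33380) = 90.47 dB
Step 2: SE = 127 - 90.47 - 88 + 17 - 16 = -50.47

-50.47 dB


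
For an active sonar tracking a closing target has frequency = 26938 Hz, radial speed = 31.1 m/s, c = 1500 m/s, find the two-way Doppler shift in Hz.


1117.03 Hz


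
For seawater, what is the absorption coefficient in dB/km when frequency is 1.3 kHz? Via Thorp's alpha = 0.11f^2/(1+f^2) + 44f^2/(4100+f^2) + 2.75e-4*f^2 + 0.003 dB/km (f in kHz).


f^2 = 1.69
alpha = 0.11*1.69/(1+1.69) + 44*1.69/(4100+1.69) + 2.75e-4*1.69 + 0.003 = 0.091

0.091 dB/km


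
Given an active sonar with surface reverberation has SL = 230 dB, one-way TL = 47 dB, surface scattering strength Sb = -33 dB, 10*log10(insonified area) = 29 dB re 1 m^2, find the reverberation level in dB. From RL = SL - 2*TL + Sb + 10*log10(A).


132 dB


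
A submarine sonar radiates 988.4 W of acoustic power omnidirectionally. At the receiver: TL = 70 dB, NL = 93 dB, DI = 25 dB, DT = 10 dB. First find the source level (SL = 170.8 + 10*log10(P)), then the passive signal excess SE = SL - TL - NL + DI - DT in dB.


Step 1: SL = 170.8 + 10*log10(988.4) = 200.75 dB
Step 2: SE = SL - TL - NL + DI - DT = 200.75 - 70 - 93 + 25 - 10 = 52.75

52.75 dB


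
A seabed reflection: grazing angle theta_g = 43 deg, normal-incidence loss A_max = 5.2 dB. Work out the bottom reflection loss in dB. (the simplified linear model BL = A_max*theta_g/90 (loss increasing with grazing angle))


BL = A_max * theta_g / 90 = 5.2 * 43 / 90 = 2.48

2.48 dB


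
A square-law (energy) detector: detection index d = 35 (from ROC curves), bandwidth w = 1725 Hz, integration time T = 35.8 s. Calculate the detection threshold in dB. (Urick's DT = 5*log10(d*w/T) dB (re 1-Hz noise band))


16.13 dB


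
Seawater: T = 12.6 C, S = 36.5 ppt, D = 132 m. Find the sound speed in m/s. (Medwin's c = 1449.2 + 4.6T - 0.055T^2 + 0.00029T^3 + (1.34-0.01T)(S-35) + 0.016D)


c = 1449.2 + 4.6*12.6 - 0.055*12.6^2 + 0.00029*12.6^3 + (1.34 - 0.01*12.6)*(36.5 - 35) + 0.016*132 = 1502.94

1502.94 m/s


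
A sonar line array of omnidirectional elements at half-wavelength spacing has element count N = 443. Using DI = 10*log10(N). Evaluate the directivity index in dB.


DI = 10*log10(443) = 26.46

26.46 dB


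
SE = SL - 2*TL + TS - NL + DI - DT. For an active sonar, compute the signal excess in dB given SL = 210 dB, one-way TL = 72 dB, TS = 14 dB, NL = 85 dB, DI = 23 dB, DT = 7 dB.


SE = SL - 2*TL + TS - NL + DI - DT = 210 - 2*72 + (14) - 85 + 23 - 7 = 11

11 dB


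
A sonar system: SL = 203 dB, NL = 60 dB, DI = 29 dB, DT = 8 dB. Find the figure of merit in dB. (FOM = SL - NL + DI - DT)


FOM = SL - NL + DI - DT = 203 - 60 + 29 - 8 = 164

164 dB


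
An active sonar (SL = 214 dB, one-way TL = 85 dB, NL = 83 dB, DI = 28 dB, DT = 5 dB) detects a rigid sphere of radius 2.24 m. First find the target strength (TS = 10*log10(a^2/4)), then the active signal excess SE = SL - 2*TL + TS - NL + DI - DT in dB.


Step 1: TS = 10*log10(2.24^2/4) = 0.98 dB
Step 2: SE = SL - 2*TL + TS - NL + DI - DT = 214 - 2*85 + (0.98) - 83 + 28 - 5 = -15.02

-15.02 dB


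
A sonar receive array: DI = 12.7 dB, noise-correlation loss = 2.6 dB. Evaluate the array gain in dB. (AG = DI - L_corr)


AG = DI - L_corr = 12.7 - 2.6 = 10.1

10.1 dB


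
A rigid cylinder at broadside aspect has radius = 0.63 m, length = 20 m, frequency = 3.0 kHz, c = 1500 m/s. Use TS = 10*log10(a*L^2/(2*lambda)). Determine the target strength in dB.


24.01 dB


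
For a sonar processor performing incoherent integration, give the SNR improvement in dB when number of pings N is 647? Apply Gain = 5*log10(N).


Gain = 5*log10(647) = 14.05

14.05 dB


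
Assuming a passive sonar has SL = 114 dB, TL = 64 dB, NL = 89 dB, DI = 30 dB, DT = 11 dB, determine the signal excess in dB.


-20 dB


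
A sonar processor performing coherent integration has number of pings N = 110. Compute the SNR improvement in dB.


Gain = 10*log10(110) = 20.41

20.41 dB


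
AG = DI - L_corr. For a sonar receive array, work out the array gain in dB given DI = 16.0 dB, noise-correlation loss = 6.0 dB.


AG = DI - L_corr = 16.0 - 6.0 = 10.0

10.0 dB


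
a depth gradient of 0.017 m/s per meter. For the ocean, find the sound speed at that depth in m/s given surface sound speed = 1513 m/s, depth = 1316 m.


c = 1513 + 0.017 * 1316 = 1535.372

1535.372 m/s


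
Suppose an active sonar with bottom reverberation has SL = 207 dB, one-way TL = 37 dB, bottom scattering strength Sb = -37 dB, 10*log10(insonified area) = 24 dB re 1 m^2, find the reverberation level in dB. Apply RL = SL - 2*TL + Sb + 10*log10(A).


RL = SL - 2*TL + Sb + 10*log10(A) = 207 - 2*37 + (-37) + 24 = 120

120 dB


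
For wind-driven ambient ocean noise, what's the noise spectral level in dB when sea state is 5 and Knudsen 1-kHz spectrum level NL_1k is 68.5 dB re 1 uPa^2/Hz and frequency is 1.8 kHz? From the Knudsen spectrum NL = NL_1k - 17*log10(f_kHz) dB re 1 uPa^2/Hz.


NL = NL_1k - 17*log10(f_kHz) = 68.5 - 17*log10(1.8) = 68.5 - (4.34) = 64.16

64.16 dB


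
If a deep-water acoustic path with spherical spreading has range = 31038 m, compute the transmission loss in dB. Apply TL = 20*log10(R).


TL = 20*log10(31038) = 89.84

89.84 dB


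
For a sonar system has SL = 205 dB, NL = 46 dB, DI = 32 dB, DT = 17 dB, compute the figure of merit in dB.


FOM = SL - NL + DI - DT = 205 - 46 + 32 - 17 = 174

174 dB


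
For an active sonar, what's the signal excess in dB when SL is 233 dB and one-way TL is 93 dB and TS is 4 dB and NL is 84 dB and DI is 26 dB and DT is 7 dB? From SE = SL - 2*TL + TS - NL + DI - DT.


-14 dB


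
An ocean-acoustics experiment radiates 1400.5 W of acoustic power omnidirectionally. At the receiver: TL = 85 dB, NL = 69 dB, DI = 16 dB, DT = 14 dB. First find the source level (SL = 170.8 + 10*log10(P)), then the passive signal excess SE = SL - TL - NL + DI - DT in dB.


Step 1: SL = 170.8 + 10*log10(1400.5) = 202.26 dB
Step 2: SE = SL - TL - NL + DI - DT = 202.26 - 85 - 69 + 16 - 14 = 50.26

50.26 dB


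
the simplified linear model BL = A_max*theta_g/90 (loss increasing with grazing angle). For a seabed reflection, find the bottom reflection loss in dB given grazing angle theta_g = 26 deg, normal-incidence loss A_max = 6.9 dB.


1.99 dB


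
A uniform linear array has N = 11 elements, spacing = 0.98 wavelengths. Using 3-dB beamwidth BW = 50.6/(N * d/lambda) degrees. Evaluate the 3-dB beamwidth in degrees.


4.69 deg


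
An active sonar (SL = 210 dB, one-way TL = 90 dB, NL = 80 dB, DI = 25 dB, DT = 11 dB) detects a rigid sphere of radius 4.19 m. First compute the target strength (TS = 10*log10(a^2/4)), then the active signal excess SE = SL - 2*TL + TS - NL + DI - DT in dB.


Step 1: TS = 10*log10(4.19^2/4) = 6.42 dB
Step 2: SE = SL - 2*TL + TS - NL + DI - DT = 210 - 2*90 + (6.42) - 80 + 25 - 11 = -29.58

-29.58 dB


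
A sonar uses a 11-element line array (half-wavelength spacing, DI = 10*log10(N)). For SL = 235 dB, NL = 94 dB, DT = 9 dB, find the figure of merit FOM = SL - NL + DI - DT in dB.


Step 1: DI = 10*log10(11) = 10.41 dB
Step 2: FOM = SL - NL + DI - DT = 235 - 94 + 10.41 - 9 = 142.41

142.41 dB


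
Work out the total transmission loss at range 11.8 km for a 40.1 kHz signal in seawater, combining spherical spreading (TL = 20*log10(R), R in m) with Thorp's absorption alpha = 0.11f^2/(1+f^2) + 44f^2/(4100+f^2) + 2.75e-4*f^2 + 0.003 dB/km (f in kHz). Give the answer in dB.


Step 1 (Thorp): alpha = 0.11*1608.01/(1+1608.01) + 44*1608.01/(4100+1608.01) + 2.75e-4*1608.01 + 0.003 = 12.9504 dB/km
Step 2: TL_spread = 20*log10(11800) = 81.44 dB
Step 3: TL_abs = alpha*R = 12.9504 * 11.8 = 152.81 dB
Step 4: TL_total = 81.44 + 152.81 = 234.25

234.25 dB


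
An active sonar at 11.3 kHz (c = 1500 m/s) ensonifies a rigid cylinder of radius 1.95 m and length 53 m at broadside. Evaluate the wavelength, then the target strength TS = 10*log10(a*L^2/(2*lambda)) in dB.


Step 1: lambda = c/f = 1500/11300 = 0.13274 m
Step 2: TS = 10*log10(a*L^2/(2*lambda)) = 10*log10(1.95*53^2/(2*0.13274)) = 43.15

43.15 dB


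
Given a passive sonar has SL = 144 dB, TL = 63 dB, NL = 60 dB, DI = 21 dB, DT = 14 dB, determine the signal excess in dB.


28 dB


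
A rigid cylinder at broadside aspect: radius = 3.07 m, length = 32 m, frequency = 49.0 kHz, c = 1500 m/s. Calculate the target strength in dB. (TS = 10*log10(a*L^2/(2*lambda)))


lambda = 1500/49000 = 0.03061 m
TS = 10*log10(3.07*32^2/(2*0.03061)) = 47.11

47.11 dB


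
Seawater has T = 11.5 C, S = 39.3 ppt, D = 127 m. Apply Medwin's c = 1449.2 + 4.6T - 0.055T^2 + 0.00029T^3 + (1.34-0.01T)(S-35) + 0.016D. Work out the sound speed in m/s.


c = 1449.2 + 4.6*11.5 - 0.055*11.5^2 + 0.00029*11.5^3 + (1.34 - 0.01*11.5)*(39.3 - 35) + 0.016*127 = 1502.57

1502.57 m/s


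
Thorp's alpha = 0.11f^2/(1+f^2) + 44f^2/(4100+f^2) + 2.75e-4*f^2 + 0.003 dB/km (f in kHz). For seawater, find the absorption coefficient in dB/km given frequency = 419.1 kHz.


f^2 = 175644.81
alpha = 0.11*175644.81/(1+175644.81) + 44*175644.81/(4100+175644.81) + 2.75e-4*175644.81 + 0.003 = 91.412

91.412 dB/km


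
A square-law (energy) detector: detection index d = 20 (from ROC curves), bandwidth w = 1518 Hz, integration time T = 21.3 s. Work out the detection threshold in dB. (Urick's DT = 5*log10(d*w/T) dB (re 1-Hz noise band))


DT = 5*log10(d*w/T) = 5*log10(20 * 1518 / 21.3) = 5*log10(1425.35) = 15.77

15.77 dB


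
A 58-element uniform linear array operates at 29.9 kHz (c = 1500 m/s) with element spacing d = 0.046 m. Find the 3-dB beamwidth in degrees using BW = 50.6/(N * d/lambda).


Step 1: lambda = 1500/29900 = 0.05017 m
Step 2: d/lambda = 0.046/0.05017 = 0.9169
Step 3: BW = 50.6/(N * d/lambda) = 50.6/(58 * 0.9169) = 0.95

0.95 deg


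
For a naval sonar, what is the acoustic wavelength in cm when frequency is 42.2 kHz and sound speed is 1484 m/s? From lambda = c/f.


3.52 cm


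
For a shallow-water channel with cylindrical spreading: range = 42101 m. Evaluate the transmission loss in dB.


46.24 dB


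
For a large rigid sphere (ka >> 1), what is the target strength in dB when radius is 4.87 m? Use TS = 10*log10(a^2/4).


TS = 10*log10(4.87^2 / 4) = 10*log10(5.929225) = 7.73

7.73 dB


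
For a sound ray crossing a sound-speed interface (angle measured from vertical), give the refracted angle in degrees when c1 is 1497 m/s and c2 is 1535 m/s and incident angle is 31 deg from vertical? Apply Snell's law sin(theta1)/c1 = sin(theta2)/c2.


sin(theta2) = (c2/c1)*sin(theta1) = (1535/1497)*sin(31 deg) = 0.52811
theta2 = arcsin(0.52811) = 31.88

31.88 deg


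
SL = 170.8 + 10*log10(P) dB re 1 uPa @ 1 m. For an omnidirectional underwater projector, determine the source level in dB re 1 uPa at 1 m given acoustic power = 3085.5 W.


SL = 170.8 + 10*log10(3085.5) = 170.8 + 34.89 = 205.69

205.69 dB


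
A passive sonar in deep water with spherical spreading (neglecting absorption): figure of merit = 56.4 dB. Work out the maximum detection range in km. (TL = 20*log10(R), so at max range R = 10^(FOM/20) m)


At max range FOM = TL, so 20*log10(R) = 56.4
R = 10^(56.4/20) = 660.69 m = 0.66 km

0.66 km


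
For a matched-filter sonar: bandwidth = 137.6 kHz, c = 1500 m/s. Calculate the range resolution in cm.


dR = c/(2*BW) = 1500 / (2 * 137.6e3) = 0.0055 m = 0.55 cm

0.55 cm


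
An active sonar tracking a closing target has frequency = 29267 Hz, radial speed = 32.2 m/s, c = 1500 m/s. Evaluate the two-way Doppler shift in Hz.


fd = 2*f*v/c = 2 * 29267 * 32.2 / 1500 = 1256.53

1256.53 Hz


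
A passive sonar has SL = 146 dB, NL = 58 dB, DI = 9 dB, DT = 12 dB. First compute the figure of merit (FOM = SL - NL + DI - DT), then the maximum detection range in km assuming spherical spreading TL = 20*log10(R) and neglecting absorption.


Step 1: FOM = SL - NL + DI - DT = 146 - 58 + 9 - 12 = 85 dB
Step 2: at max range FOM = TL = 20*log10(R), so R = 10^(85/20) = 17782.79 m = 17.78 km

17.78 km


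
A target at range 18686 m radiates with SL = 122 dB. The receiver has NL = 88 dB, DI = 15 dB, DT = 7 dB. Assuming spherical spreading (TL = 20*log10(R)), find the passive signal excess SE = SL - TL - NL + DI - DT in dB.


Step 1: TL = 20*log10(18686) = 85.43 dB
Step 2: SE = 122 - 85.43 - 88 + 15 - 7 = -43.43

-43.43 dB


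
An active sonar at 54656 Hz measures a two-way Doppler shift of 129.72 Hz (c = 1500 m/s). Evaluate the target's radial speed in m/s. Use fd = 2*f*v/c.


1.78 m/s


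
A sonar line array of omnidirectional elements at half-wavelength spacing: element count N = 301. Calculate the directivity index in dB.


DI = 10*log10(301) = 24.79

24.79 dB


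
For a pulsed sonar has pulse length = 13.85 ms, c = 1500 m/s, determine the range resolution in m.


10.3875 m


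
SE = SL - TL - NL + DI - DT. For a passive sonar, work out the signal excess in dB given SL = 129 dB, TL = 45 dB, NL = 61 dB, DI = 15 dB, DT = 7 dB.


SE = SL - TL - NL + DI - DT = 129 - 45 - 61 + 15 - 7 = 31

31 dB


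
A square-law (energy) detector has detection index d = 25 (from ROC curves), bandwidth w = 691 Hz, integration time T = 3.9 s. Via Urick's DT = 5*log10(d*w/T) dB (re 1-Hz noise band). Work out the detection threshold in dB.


18.23 dB


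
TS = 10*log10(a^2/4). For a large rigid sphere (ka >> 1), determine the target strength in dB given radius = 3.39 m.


TS = 10*log10(3.39^2 / 4) = 10*log10(2.873025) = 4.58

4.58 dB


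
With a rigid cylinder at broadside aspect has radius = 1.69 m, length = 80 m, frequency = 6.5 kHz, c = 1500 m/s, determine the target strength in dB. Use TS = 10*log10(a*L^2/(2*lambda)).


lambda = 1500/6500 = 0.23077 m
TS = 10*log10(1.69*80^2/(2*0.23077)) = 43.7

43.7 dB


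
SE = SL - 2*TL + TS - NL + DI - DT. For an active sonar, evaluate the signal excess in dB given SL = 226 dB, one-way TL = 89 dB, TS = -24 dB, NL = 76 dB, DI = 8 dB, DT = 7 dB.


-51 dB


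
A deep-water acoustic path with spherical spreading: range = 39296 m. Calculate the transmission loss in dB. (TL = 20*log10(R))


TL = 20*log10(39296) = 91.89

91.89 dB


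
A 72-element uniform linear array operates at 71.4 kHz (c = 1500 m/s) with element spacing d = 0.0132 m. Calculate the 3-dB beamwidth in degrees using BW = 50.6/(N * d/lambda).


Step 1: lambda = 1500/71400 = 0.02101 m
Step 2: d/lambda = 0.0132/0.02101 = 0.6283
Step 3: BW = 50.6/(N * d/lambda) = 50.6/(72 * 0.6283) = 1.12

1.12 deg


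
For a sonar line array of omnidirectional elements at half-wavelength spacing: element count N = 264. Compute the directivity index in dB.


DI = 10*log10(264) = 24.22

24.22 dB


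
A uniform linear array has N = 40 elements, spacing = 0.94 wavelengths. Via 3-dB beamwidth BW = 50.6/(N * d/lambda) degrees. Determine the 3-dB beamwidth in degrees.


BW = 50.6 / (40 * 0.94) = 50.6 / 37.6 = 1.35

1.35 deg


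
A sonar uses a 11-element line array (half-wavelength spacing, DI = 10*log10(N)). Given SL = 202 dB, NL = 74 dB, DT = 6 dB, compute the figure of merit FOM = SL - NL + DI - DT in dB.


132.41 dB


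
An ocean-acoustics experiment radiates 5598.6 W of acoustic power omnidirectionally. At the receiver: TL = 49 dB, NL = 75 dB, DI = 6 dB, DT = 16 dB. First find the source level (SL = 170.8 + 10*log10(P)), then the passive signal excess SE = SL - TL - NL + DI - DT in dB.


Step 1: SL = 170.8 + 10*log10(5598.6) = 208.28 dB
Step 2: SE = SL - TL - NL + DI - DT = 208.28 - 49 - 75 + 6 - 16 = 74.28

74.28 dB


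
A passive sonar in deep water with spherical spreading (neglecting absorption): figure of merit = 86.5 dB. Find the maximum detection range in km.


21.13 km


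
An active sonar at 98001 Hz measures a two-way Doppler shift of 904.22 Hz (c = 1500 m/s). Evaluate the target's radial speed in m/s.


From fd = 2*f*v/c, v = c*fd/(2*f) = 1500 * 904.22 / (2*98001) = 6.92

6.92 m/s


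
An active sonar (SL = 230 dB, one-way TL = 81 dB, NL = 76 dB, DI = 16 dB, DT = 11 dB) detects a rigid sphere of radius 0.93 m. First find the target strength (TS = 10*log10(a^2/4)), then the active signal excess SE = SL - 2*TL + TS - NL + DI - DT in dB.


Step 1: TS = 10*log10(0.93^2/4) = -6.65 dB
Step 2: SE = SL - 2*TL + TS - NL + DI - DT = 230 - 2*81 + (-6.65) - 76 + 16 - 11 = -9.65

-9.65 dB


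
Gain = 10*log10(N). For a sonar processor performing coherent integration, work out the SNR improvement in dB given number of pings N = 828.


Gain = 10*log10(828) = 29.18

29.18 dB


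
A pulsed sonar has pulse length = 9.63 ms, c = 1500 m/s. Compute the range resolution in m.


dR = c*tau/2 = 1500 * 9.63e-3 / 2 = 7.2225

7.2225 m


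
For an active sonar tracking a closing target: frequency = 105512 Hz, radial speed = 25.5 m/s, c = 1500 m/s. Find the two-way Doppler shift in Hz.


fd = 2*f*v/c = 2 * 105512 * 25.5 / 1500 = 3587.41

3587.41 Hz


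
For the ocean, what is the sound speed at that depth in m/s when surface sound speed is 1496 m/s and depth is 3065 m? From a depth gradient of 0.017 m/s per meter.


1548.105 m/s


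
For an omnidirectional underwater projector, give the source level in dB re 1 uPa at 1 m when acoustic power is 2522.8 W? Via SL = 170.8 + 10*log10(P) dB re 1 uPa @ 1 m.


204.82 dB


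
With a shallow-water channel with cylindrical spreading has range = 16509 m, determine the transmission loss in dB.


TL = 10*log10(16509) = 42.18

42.18 dB


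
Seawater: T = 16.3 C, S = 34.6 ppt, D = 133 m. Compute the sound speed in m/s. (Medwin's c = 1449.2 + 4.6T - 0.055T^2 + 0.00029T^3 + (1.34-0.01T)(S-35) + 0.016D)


c = 1449.2 + 4.6*16.3 - 0.055*16.3^2 + 0.00029*16.3^3 + (1.34 - 0.01*16.3)*(34.6 - 35) + 0.016*133 = 1512.48

1512.48 m/s


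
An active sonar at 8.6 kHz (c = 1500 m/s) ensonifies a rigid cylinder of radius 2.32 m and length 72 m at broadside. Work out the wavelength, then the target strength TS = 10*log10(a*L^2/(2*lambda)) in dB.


Step 1: lambda = c/f = 1500/8600 = 0.17442 m
Step 2: TS = 10*log10(a*L^2/(2*lambda)) = 10*log10(2.32*72^2/(2*0.17442)) = 45.38

45.38 dB


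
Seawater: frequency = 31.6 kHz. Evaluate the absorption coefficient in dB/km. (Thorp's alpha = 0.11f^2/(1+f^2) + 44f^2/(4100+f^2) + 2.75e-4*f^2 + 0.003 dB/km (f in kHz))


9.005 dB/km


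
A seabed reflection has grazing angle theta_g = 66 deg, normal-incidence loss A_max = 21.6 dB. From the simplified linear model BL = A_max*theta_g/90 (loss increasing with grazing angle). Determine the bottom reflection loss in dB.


BL = A_max * theta_g / 90 = 21.6 * 66 / 90 = 15.84

15.84 dB


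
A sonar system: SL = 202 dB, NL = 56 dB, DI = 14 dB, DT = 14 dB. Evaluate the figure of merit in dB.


FOM = SL - NL + DI - DT = 202 - 56 + 14 - 14 = 146

146 dB


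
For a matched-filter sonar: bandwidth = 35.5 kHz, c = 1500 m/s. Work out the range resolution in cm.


dR = c/(2*BW) = 1500 / (2 * 35.5e3) = 0.0211 m = 2.11 cm

2.11 cm


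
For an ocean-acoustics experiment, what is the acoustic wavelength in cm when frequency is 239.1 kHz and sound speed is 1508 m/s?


lambda = c/f = 1508 / 239100 = 0.0063 m = 0.63 cm

0.63 cm


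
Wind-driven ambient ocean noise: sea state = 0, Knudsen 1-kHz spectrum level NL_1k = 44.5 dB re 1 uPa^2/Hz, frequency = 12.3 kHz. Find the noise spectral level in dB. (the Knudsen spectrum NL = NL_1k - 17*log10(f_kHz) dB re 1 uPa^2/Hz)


NL = NL_1k - 17*log10(f_kHz) = 44.5 - 17*log10(12.3) = 44.5 - (18.53) = 25.97

25.97 dB


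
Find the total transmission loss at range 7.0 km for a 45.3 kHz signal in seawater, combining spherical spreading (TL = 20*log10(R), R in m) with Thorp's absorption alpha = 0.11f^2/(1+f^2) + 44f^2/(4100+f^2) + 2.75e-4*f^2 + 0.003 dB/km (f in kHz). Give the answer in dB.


184.38 dB


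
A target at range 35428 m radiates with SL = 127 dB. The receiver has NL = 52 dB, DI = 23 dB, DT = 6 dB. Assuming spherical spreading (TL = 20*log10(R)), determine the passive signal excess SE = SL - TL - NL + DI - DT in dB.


Step 1: TL = 20*log10(35428) = 90.99 dB
Step 2: SE = 127 - 90.99 - 52 + 23 - 6 = 1.01

1.01 dB


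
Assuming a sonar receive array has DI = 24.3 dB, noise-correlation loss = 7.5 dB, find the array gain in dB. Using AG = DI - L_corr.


AG = DI - L_corr = 24.3 - 7.5 = 16.8

16.8 dB


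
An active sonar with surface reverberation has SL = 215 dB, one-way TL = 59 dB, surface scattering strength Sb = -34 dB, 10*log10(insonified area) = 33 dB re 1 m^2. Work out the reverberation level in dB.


96 dB


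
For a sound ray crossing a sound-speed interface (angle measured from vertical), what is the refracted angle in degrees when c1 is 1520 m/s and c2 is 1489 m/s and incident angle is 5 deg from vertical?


sin(theta2) = (c2/c1)*sin(theta1) = (1489/1520)*sin(5 deg) = 0.08538
theta2 = arcsin(0.08538) = 4.9

4.9 deg


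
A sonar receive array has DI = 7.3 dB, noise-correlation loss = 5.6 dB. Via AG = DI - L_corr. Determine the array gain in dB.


AG = DI - L_corr = 7.3 - 5.6 = 1.7

1.7 dB


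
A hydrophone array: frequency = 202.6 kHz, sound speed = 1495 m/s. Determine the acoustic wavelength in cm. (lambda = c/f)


lambda = c/f = 1495 / 202600 = 0.0074 m = 0.74 cm

0.74 cm


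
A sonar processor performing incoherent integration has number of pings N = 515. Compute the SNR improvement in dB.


Gain = 5*log10(515) = 13.56

13.56 dB


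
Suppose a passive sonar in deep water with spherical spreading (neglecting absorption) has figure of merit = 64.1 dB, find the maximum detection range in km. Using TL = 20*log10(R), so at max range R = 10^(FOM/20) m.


At max range FOM = TL, so 20*log10(R) = 64.1
R = 10^(64.1/20) = 1603.25 m = 1.6 km

1.6 km


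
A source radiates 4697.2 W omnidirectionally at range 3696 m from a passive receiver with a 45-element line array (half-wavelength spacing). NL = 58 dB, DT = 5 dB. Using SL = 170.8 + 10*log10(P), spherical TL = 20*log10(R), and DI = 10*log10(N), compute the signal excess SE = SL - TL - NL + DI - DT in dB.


Step 1: SL = 170.8 + 10*log10(4697.2) = 207.52 dB
Step 2: TL = 20*log10(3696) = 71.35 dB
Step 3: DI = 10*log10(45) = 16.53 dB
Step 4: SE = SL - TL - NL + DI - DT = 207.52 - 71.35 - 58 + 16.53 - 5 = 89.7

89.7 dB


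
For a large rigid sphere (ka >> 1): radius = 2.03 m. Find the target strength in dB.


0.13 dB


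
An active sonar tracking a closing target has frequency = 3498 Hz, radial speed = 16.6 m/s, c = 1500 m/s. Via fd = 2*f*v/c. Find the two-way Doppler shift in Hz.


fd = 2*f*v/c = 2 * 3498 * 16.6 / 1500 = 77.42

77.42 Hz


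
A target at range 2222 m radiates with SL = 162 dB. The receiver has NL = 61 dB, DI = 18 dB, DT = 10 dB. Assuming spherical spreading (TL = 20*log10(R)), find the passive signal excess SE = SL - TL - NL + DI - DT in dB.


42.07 dB


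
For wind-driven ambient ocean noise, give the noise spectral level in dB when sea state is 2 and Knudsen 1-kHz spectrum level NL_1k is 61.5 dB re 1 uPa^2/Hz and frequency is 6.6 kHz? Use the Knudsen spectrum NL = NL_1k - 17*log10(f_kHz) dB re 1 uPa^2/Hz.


NL = NL_1k - 17*log10(f_kHz) = 61.5 - 17*log10(6.6) = 61.5 - (13.93) = 47.57

47.57 dB


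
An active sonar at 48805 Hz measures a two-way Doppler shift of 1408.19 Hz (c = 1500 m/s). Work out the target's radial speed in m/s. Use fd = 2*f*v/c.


21.64 m/s


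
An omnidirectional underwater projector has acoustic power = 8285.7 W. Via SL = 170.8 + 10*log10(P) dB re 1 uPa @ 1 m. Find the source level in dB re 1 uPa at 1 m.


209.98 dB


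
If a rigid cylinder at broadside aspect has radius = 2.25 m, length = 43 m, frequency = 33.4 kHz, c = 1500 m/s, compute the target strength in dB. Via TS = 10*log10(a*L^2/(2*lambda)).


46.66 dB


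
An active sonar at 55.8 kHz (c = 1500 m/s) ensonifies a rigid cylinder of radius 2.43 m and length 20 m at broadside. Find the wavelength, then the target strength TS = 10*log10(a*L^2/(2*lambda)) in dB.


Step 1: lambda = c/f = 1500/55800 = 0.02688 m
Step 2: TS = 10*log10(a*L^2/(2*lambda)) = 10*log10(2.43*20^2/(2*0.02688)) = 42.57

42.57 dB


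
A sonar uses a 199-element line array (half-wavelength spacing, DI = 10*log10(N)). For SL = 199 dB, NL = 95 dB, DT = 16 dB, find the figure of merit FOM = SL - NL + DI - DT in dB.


Step 1: DI = 10*log10(199) = 22.99 dB
Step 2: FOM = SL - NL + DI - DT = 199 - 95 + 22.99 - 16 = 110.99

110.99 dB


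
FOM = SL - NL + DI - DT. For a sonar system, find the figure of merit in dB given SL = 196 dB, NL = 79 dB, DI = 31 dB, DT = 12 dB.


136 dB


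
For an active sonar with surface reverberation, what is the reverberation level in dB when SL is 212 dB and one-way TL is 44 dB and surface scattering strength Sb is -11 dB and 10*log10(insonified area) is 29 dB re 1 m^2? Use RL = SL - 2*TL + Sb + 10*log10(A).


RL = SL - 2*TL + Sb + 10*log10(A) = 212 - 2*44 + (-11) + 29 = 142

142 dB


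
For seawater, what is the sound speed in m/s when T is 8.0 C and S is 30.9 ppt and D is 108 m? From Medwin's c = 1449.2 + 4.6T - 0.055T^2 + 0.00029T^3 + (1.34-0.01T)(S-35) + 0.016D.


1479.19 m/s


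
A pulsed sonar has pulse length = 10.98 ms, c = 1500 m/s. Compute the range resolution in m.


dR = c*tau/2 = 1500 * 10.98e-3 / 2 = 8.235

8.235 m


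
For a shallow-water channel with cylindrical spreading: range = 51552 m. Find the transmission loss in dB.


TL = 10*log10(51552) = 47.12

47.12 dB


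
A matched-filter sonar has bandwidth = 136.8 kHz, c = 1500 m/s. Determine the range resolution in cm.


0.55 cm


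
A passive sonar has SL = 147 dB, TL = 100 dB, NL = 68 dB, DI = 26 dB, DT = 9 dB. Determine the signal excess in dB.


SE = SL - TL - NL + DI - DT = 147 - 100 - 68 + 26 - 9 = -4

-4 dB


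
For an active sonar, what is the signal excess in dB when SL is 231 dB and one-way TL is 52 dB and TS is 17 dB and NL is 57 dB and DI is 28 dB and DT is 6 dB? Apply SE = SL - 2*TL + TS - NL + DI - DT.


SE = SL - 2*TL + TS - NL + DI - DT = 231 - 2*52 + (17) - 57 + 28 - 6 = 109

109 dB


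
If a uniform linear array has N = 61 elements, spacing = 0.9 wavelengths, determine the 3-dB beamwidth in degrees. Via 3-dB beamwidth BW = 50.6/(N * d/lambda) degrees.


0.92 deg


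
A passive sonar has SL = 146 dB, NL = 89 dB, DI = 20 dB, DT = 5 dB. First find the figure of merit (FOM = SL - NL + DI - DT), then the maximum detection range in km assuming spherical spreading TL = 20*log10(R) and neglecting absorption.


Step 1: FOM = SL - NL + DI - DT = 146 - 89 + 20 - 5 = 72 dB
Step 2: at max range FOM = TL = 20*log10(R), so R = 10^(72/20) = 3981.07 m = 3.98 km

3.98 km


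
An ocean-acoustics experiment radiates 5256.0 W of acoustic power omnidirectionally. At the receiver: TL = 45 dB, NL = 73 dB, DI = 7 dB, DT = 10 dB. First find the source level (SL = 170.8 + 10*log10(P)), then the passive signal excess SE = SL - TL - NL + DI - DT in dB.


Step 1: SL = 170.8 + 10*log10(5256.0) = 208.01 dB
Step 2: SE = SL - TL - NL + DI - DT = 208.01 - 45 - 73 + 7 - 10 = 87.01

87.01 dB


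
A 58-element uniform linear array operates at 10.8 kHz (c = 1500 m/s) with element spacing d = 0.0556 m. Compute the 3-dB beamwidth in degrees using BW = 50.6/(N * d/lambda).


2.18 deg


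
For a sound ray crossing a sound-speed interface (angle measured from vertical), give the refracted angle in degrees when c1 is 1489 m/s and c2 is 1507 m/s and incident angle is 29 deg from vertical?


sin(theta2) = (c2/c1)*sin(theta1) = (1507/1489)*sin(29 deg) = 0.49067
theta2 = arcsin(0.49067) = 29.38

29.38 deg


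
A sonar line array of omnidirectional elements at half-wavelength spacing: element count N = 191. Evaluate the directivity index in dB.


22.81 dB


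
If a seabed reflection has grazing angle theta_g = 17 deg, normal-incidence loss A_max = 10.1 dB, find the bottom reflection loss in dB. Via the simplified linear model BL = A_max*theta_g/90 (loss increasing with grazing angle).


1.91 dB


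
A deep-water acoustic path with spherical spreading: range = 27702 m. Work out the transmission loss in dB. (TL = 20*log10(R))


TL = 20*log10(27702) = 88.85

88.85 dB


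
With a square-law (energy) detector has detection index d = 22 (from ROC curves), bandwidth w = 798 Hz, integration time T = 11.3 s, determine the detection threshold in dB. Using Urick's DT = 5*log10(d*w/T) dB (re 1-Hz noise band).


DT = 5*log10(d*w/T) = 5*log10(22 * 798 / 11.3) = 5*log10(1553.63) = 15.96

15.96 dB


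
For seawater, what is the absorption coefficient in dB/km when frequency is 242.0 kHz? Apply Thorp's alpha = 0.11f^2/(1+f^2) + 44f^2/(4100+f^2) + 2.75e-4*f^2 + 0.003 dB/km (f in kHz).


f^2 = 58564.0
alpha = 0.11*58564.0/(1+58564.0) + 44*58564.0/(4100+58564.0) + 2.75e-4*58564.0 + 0.003 = 57.339

57.339 dB/km


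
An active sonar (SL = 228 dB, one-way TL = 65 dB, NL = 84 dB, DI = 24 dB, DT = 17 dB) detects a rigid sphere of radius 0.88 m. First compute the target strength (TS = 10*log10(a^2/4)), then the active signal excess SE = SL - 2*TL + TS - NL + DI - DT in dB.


Step 1: TS = 10*log10(0.88^2/4) = -7.13 dB
Step 2: SE = SL - 2*TL + TS - NL + DI - DT = 228 - 2*65 + (-7.13) - 84 + 24 - 17 = 13.87

13.87 dB


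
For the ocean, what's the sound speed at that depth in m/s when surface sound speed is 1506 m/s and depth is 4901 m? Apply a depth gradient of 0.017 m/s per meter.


1589.317 m/s


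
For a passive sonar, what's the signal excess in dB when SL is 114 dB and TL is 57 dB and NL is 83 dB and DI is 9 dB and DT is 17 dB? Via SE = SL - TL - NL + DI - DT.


SE = SL - TL - NL + DI - DT = 114 - 57 - 83 + 9 - 17 = -34

-34 dB


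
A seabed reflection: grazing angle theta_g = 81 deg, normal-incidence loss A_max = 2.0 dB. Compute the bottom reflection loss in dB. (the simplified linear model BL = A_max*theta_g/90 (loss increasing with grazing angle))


BL = A_max * theta_g / 90 = 2.0 * 81 / 90 = 1.8

1.8 dB


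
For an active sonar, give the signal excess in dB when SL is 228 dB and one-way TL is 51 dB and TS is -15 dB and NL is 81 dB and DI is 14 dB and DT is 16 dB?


28 dB


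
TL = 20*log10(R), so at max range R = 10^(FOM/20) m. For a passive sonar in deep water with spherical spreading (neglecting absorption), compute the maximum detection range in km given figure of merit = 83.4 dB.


14.79 km


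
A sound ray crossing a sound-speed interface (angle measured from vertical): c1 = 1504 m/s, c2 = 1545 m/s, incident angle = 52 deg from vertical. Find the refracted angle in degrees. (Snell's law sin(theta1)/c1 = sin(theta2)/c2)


sin(theta2) = (c2/c1)*sin(theta1) = (1545/1504)*sin(52 deg) = 0.80949
theta2 = arcsin(0.80949) = 54.05

54.05 deg


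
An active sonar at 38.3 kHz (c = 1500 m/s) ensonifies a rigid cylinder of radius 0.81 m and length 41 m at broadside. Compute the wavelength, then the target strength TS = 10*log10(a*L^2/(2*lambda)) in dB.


Step 1: lambda = c/f = 1500/38300 = 0.03916 m
Step 2: TS = 10*log10(a*L^2/(2*lambda)) = 10*log10(0.81*41^2/(2*0.03916)) = 42.4

42.4 dB


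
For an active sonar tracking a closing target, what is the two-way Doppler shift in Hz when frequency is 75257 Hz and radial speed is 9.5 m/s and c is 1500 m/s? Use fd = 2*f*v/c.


953.26 Hz
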